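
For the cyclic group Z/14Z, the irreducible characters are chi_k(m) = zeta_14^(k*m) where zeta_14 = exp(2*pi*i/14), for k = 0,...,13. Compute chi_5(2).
chi_5(2) = zeta_14^10 = exp(-4*I*pi/7)

Explanation: chi_5(2) = zeta_14^(5*2) = zeta_14^10. Since zeta_14^14 = 1, this equals zeta_14^10 = exp(2*pi*i*10/14) = exp(-4*I*pi/7).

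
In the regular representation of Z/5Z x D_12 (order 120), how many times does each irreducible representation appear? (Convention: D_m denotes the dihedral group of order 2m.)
Each irreducible V_i of dimension d_i appears with multiplicity d_i, i.e. rho_reg = (direct sum over all irreducibles V_i) d_i V_i. The irreducible dimensions for Z/5Z x D_12 are 1, 1, 1, 1, 1, 1, 1, 1, 1, 1, 1, 1, 1, 1, 1, 1, 1, 1, 1, 1, 2, 2, 2, 2, 2, 2, 2, 2, 2, 2, 2, 2, 2, 2, 2, 2, 2, 2, 2, 2, 2, 2, 2, 2, 2: 20 irreducibles of dimension 1, each with multiplicity 1; 25 irreducibles of dimension 2, each with multiplicity 2. Total dimension 20*1*1 + 25*2*2 = 120 = |G|.

Working: General theorem: in the regular representation of a finite group G, each irreducible appears with multiplicity equal to its dimension. Check: dim(rho_reg) = sum d_i^2 = 1 + 1 + 1 + 1 + 1 + 1 + 1 + 1 + 1 + 1 + 1 + 1 + 1 + 1 + 1 + 1 + 1 + 1 + 1 + 1 + 4 + 4 + 4 + 4 + 4 + 4 + 4 + 4 + 4 + 4 + 4 + 4 + 4 + 4 + 4 + 4 + 4 + 4 + 4 + 4 + 4 + 4 + 4 + 4 + 4 = 120 = |G|.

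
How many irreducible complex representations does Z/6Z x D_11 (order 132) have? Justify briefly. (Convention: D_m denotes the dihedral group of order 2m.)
42

Working: The number of irreducible complex representations of a finite group equals its number of conjugacy classes. For a direct product, #classes(G x H) = #classes(G) * #classes(H). Z/6Z has 6 classes (abelian), D_11 has 7 classes, so 6 * 7 = 42, so Z/6Z x D_11 (order 132) has exactly 42 irreducible complex representations.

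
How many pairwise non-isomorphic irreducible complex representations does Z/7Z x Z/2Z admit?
14

Solution. The number of irreducible complex representations of a finite group equals its number of conjugacy classes. Z/7Z x Z/2Z is abelian of order 14, so every element is its own conjugacy class: 14 classes, so Z/7Z x Z/2Z (order 14) has exactly 14 irreducible complex representations.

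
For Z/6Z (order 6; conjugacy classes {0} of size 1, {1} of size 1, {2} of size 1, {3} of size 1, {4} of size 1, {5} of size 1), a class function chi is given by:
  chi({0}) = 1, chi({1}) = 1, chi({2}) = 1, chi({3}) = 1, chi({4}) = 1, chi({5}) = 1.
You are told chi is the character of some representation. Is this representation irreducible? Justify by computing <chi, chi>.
Irreducible: <chi, chi> = 1.

Argument: <chi, chi> = (1/|G|) sum_C |C| * |chi(C)|^2 = (1/6)[1*|1|^2 + 1*|1|^2 + 1*|1|^2 + 1*|1|^2 + 1*|1|^2 + 1*|1|^2]
  = (1/6)[(1) + (1) + (1) + (1) + (1) + (1)] = 6/6 = 1.
(Exp terms are combined using exp(i*s)*conj(exp(i*t)) = exp(i*(s-t)), and sums of them are collapsed using the identity that for every m > 1 the m distinct m-th roots of unity sum to 0, e.g. 1 + exp(2*I*pi/3) + exp(-2*I*pi/3) = 0.)
A character is irreducible iff <chi, chi> = 1, so this representation is irreducible.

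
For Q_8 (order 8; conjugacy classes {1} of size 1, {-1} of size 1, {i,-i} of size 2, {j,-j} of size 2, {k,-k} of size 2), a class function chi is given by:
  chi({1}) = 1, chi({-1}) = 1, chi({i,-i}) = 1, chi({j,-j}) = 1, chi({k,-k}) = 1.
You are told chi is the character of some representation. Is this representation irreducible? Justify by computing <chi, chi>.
Irreducible: <chi, chi> = 1.

<chi, chi> = (1/|G|) sum_C |C| * |chi(C)|^2 = (1/8)[1*|1|^2 + 1*|1|^2 + 2*|1|^2 + 2*|1|^2 + 2*|1|^2]
  = (1/8)[(1) + (1) + (2) + (2) + (2)] = 8/8 = 1.
A character is irreducible iff <chi, chi> = 1, so this representation is irreducible.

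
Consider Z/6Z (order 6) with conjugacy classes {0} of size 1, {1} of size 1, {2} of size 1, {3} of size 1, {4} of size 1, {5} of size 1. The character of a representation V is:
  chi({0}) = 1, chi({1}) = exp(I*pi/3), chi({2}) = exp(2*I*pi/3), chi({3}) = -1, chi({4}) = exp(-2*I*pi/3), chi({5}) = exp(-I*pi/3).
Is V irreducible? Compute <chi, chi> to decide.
Irreducible: <chi, chi> = 1.

Justification: <chi, chi> = (1/|G|) sum_C |C| * |chi(C)|^2 = (1/6)[1*|1|^2 + 1*|exp(I*pi/3)|^2 + 1*|exp(2*I*pi/3)|^2 + 1*|-1|^2 + 1*|exp(-2*I*pi/3)|^2 + 1*|exp(-I*pi/3)|^2]
  = (1/6)[(1) + (1) + (1) + (1) + (1) + (1)] = 6/6 = 1.
(Exp terms are combined using exp(i*s)*conj(exp(i*t)) = exp(i*(s-t)), and sums of them are collapsed using the identity that for every m > 1 the m distinct m-th roots of unity sum to 0, e.g. 1 + exp(2*I*pi/3) + exp(-2*I*pi/3) = 0.)
A character is irreducible iff <chi, chi> = 1, so this representation is irreducible.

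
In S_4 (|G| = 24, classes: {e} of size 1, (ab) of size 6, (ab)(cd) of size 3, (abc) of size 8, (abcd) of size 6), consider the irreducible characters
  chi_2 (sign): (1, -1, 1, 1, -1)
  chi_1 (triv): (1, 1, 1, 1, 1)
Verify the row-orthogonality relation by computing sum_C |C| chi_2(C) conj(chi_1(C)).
Sum = 0; so <chi_2, chi_1> = 0 (distinct irreducibles are orthogonal).

Argument: Compute term by term over conjugacy classes (|C| * chi_2(C) * conj(chi_1(C))):
  1*(1)*conj(1) + 6*(-1)*conj(1) + 3*(1)*conj(1) + 8*(1)*conj(1) + 6*(-1)*conj(1)
  = (1) + (-6) + (3) + (8) + (-6)
  = 0.
Dividing by |G| = 24 gives 0/24 = 0, matching the row-orthogonality relation <chi_2, chi_1> = [chi_2 = chi_1].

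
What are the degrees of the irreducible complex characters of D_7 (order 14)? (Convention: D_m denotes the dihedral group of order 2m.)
Dimensions: 1, 1, 2, 2, 2

Proof sketch: There are 5 irreducibles (= number of conjugacy classes). Their dimensions d_i satisfy sum d_i^2 = |G| = 14: 1 + 1 + 4 + 4 + 4 = 14.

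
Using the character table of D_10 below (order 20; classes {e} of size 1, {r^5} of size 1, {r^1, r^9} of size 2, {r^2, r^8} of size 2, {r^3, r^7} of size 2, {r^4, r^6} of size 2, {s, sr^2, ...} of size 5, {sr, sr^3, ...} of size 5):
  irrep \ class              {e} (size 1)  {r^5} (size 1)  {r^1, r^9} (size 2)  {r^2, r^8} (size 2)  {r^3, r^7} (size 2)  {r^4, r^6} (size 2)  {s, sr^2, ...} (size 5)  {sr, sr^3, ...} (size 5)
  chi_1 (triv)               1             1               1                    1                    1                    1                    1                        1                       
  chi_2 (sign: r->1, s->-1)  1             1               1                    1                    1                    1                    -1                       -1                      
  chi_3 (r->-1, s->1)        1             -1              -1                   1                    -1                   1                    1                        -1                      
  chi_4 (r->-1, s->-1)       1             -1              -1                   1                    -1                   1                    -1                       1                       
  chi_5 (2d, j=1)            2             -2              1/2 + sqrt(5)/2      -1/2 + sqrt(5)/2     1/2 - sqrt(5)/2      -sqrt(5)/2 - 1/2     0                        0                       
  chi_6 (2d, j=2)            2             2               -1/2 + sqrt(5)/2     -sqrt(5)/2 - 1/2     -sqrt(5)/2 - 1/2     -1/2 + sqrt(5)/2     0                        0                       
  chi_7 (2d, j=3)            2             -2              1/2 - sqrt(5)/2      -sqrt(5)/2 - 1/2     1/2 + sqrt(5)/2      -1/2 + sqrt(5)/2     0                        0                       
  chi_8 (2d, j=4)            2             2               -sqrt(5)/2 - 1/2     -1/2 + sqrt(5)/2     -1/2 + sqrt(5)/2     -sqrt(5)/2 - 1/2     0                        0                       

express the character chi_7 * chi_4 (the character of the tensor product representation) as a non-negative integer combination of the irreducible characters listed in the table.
chi_7 tensor chi_4 = chi_6 (all other irreducibles have multiplicity 0).

Derivation: The character of a tensor product is the pointwise product (chi_7 * chi_4)(C) = chi_7(C) * chi_4(C):
  {e}: (2)*(1), {r^5}: (-2)*(-1), {r^1, r^9}: (1/2 - sqrt(5)/2)*(-1), {r^2, r^8}: (-sqrt(5)/2 - 1/2)*(1), {r^3, r^7}: (1/2 + sqrt(5)/2)*(-1), {r^4, r^6}: (-1/2 + sqrt(5)/2)*(1), {s, sr^2, ...}: (0)*(-1), {sr, sr^3, ...}: (0)*(1)
so (chi_7 * chi_4) takes values
  {e} -> 2, {r^5} -> 2, {r^1, r^9} -> -1/2 + sqrt(5)/2, {r^2, r^8} -> -sqrt(5)/2 - 1/2, {r^3, r^7} -> -sqrt(5)/2 - 1/2, {r^4, r^6} -> -1/2 + sqrt(5)/2, {s, sr^2, ...} -> 0, {sr, sr^3, ...} -> 0.
Now take the inner product of this character with each irreducible chi from the table, <chi_7*chi_4, chi> = (1/20) sum_C |C| (chi_7*chi_4)(C) conj(chi(C)):
  <chi_7*chi_4, chi_1> = (1/20)[1*(2)*conj(1) + 1*(2)*conj(1) + 2*(-1/2 + sqrt(5)/2)*conj(1) + 2*(-sqrt(5)/2 - 1/2)*conj(1) + 2*(-sqrt(5)/2 - 1/2)*conj(1) + 2*(-1/2 + sqrt(5)/2)*conj(1) + 5*(0)*conj(1) + 5*(0)*conj(1)]
      = (1/20)[(2) + (2) + (-1 + sqrt(5)) + (-sqrt(5) - 1) + (-sqrt(5) - 1) + (-1 + sqrt(5)) + (0) + (0)] = 0/20 = 0
  <chi_7*chi_4, chi_2> = (1/20)[1*(2)*conj(1) + 1*(2)*conj(1) + 2*(-1/2 + sqrt(5)/2)*conj(1) + 2*(-sqrt(5)/2 - 1/2)*conj(1) + 2*(-sqrt(5)/2 - 1/2)*conj(1) + 2*(-1/2 + sqrt(5)/2)*conj(1) + 5*(0)*conj(-1) + 5*(0)*conj(-1)]
      = (1/20)[(2) + (2) + (-1 + sqrt(5)) + (-sqrt(5) - 1) + (-sqrt(5) - 1) + (-1 + sqrt(5)) + (0) + (0)] = 0/20 = 0
  <chi_7*chi_4, chi_3> = (1/20)[1*(2)*conj(1) + 1*(2)*conj(-1) + 2*(-1/2 + sqrt(5)/2)*conj(-1) + 2*(-sqrt(5)/2 - 1/2)*conj(1) + 2*(-sqrt(5)/2 - 1/2)*conj(-1) + 2*(-1/2 + sqrt(5)/2)*conj(1) + 5*(0)*conj(1) + 5*(0)*conj(-1)]
      = (1/20)[(2) + (-2) + (1 - sqrt(5)) + (-sqrt(5) - 1) + (1 + sqrt(5)) + (-1 + sqrt(5)) + (0) + (0)] = 0/20 = 0
  <chi_7*chi_4, chi_4> = (1/20)[1*(2)*conj(1) + 1*(2)*conj(-1) + 2*(-1/2 + sqrt(5)/2)*conj(-1) + 2*(-sqrt(5)/2 - 1/2)*conj(1) + 2*(-sqrt(5)/2 - 1/2)*conj(-1) + 2*(-1/2 + sqrt(5)/2)*conj(1) + 5*(0)*conj(-1) + 5*(0)*conj(1)]
      = (1/20)[(2) + (-2) + (1 - sqrt(5)) + (-sqrt(5) - 1) + (1 + sqrt(5)) + (-1 + sqrt(5)) + (0) + (0)] = 0/20 = 0
  <chi_7*chi_4, chi_5> = (1/20)[1*(2)*conj(2) + 1*(2)*conj(-2) + 2*(-1/2 + sqrt(5)/2)*conj(1/2 + sqrt(5)/2) + 2*(-sqrt(5)/2 - 1/2)*conj(-1/2 + sqrt(5)/2) + 2*(-sqrt(5)/2 - 1/2)*conj(1/2 - sqrt(5)/2) + 2*(-1/2 + sqrt(5)/2)*conj(-sqrt(5)/2 - 1/2) + 5*(0)*conj(0) + 5*(0)*conj(0)]
      = (1/20)[(4) + (-4) + (2) + (-2) + (2) + (-2) + (0) + (0)] = 0/20 = 0
  <chi_7*chi_4, chi_6> = (1/20)[1*(2)*conj(2) + 1*(2)*conj(2) + 2*(-1/2 + sqrt(5)/2)*conj(-1/2 + sqrt(5)/2) + 2*(-sqrt(5)/2 - 1/2)*conj(-sqrt(5)/2 - 1/2) + 2*(-sqrt(5)/2 - 1/2)*conj(-sqrt(5)/2 - 1/2) + 2*(-1/2 + sqrt(5)/2)*conj(-1/2 + sqrt(5)/2) + 5*(0)*conj(0) + 5*(0)*conj(0)]
      = (1/20)[(4) + (4) + (3 - sqrt(5)) + (sqrt(5) + 3) + (sqrt(5) + 3) + (3 - sqrt(5)) + (0) + (0)] = 20/20 = 1
  <chi_7*chi_4, chi_7> = (1/20)[1*(2)*conj(2) + 1*(2)*conj(-2) + 2*(-1/2 + sqrt(5)/2)*conj(1/2 - sqrt(5)/2) + 2*(-sqrt(5)/2 - 1/2)*conj(-sqrt(5)/2 - 1/2) + 2*(-sqrt(5)/2 - 1/2)*conj(1/2 + sqrt(5)/2) + 2*(-1/2 + sqrt(5)/2)*conj(-1/2 + sqrt(5)/2) + 5*(0)*conj(0) + 5*(0)*conj(0)]
      = (1/20)[(4) + (-4) + (-3 + sqrt(5)) + (sqrt(5) + 3) + (-3 - sqrt(5)) + (3 - sqrt(5)) + (0) + (0)] = 0/20 = 0
  <chi_7*chi_4, chi_8> = (1/20)[1*(2)*conj(2) + 1*(2)*conj(2) + 2*(-1/2 + sqrt(5)/2)*conj(-sqrt(5)/2 - 1/2) + 2*(-sqrt(5)/2 - 1/2)*conj(-1/2 + sqrt(5)/2) + 2*(-sqrt(5)/2 - 1/2)*conj(-1/2 + sqrt(5)/2) + 2*(-1/2 + sqrt(5)/2)*conj(-sqrt(5)/2 - 1/2) + 5*(0)*conj(0) + 5*(0)*conj(0)]
      = (1/20)[(4) + (4) + (-2) + (-2) + (-2) + (-2) + (0) + (0)] = 0/20 = 0
Hence the multiplicities are chi_6: 1. Dimension check: dim(chi_7)*dim(chi_4) = 2*1 = 2 and sum (mult * dim) = 1*2 = 2.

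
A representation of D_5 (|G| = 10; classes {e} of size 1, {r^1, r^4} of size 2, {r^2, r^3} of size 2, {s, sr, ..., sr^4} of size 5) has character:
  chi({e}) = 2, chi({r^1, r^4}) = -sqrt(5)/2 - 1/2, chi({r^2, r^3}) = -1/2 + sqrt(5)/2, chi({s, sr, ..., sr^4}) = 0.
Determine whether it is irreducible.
Irreducible: <chi, chi> = 1.

Reasoning: <chi, chi> = (1/|G|) sum_C |C| * |chi(C)|^2 = (1/10)[1*|2|^2 + 2*|-sqrt(5)/2 - 1/2|^2 + 2*|-1/2 + sqrt(5)/2|^2 + 5*|0|^2]
  = (1/10)[(4) + (sqrt(5) + 3) + (3 - sqrt(5)) + (0)] = 10/10 = 1.
A character is irreducible iff <chi, chi> = 1, so this representation is irreducible.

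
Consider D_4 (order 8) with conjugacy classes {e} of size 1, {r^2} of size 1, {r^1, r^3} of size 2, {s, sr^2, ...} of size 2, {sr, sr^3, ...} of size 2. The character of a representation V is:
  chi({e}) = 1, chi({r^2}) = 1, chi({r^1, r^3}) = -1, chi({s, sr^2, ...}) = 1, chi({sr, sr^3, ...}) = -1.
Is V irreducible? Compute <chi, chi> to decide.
Irreducible: <chi, chi> = 1.

Justification: <chi, chi> = (1/|G|) sum_C |C| * |chi(C)|^2 = (1/8)[1*|1|^2 + 1*|1|^2 + 2*|-1|^2 + 2*|1|^2 + 2*|-1|^2]
  = (1/8)[(1) + (1) + (2) + (2) + (2)] = 8/8 = 1.
A character is irreducible iff <chi, chi> = 1, so this representation is irreducible.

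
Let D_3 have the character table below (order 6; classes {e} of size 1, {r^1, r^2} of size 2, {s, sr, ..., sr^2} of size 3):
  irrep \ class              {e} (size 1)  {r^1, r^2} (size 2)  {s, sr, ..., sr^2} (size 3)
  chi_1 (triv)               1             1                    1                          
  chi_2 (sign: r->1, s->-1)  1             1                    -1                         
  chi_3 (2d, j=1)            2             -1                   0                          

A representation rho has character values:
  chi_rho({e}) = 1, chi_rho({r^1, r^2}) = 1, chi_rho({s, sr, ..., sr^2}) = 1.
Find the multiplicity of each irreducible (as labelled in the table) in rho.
Multiplicities: chi_1: 1, chi_2: 0, chi_3: 0.

Reasoning: Use <chi_rho, chi> = (1/|G|) sum_C |C| * chi_rho(C) * conj(chi(C)) with |G| = 6 for each irreducible chi in the table:
  <chi_rho, chi_1> = (1/6)[1*(1)*conj(1) + 2*(1)*conj(1) + 3*(1)*conj(1)]
      = (1/6)[(1) + (2) + (3)] = 6/6 = 1
  <chi_rho, chi_2> = (1/6)[1*(1)*conj(1) + 2*(1)*conj(1) + 3*(1)*conj(-1)]
      = (1/6)[(1) + (2) + (-3)] = 0/6 = 0
  <chi_rho, chi_3> = (1/6)[1*(1)*conj(2) + 2*(1)*conj(-1) + 3*(1)*conj(0)]
      = (1/6)[(2) + (-2) + (0)] = 0/6 = 0
Dimension check: dim(rho) = sum (mult * dim) = 1*1 + 0*1 + 0*2 = 1 = chi_rho(e) = 1.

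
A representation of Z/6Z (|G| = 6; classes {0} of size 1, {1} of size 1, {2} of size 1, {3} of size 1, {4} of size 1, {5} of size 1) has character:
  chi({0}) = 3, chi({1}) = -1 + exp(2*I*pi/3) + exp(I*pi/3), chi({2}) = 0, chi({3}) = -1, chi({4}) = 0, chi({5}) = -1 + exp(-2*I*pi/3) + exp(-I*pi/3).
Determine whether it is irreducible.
Not irreducible (reducible): <chi, chi> = 3 > 1.

<chi, chi> = (1/|G|) sum_C |C| * |chi(C)|^2 = (1/6)[1*|3|^2 + 1*|-1 + exp(2*I*pi/3) + exp(I*pi/3)|^2 + 1*|0|^2 + 1*|-1|^2 + 1*|0|^2 + 1*|-1 + exp(-2*I*pi/3) + exp(-I*pi/3)|^2]
  = (1/6)[(9) + (4) + (0) + (1) + (0) + (4)] = 18/6 = 3.
(Exp terms are combined using exp(i*s)*conj(exp(i*t)) = exp(i*(s-t)), and sums of them are collapsed using the identity that for every m > 1 the m distinct m-th roots of unity sum to 0, e.g. 1 + exp(2*I*pi/3) + exp(-2*I*pi/3) = 0.)
A character is irreducible iff <chi, chi> = 1, so this representation is reducible.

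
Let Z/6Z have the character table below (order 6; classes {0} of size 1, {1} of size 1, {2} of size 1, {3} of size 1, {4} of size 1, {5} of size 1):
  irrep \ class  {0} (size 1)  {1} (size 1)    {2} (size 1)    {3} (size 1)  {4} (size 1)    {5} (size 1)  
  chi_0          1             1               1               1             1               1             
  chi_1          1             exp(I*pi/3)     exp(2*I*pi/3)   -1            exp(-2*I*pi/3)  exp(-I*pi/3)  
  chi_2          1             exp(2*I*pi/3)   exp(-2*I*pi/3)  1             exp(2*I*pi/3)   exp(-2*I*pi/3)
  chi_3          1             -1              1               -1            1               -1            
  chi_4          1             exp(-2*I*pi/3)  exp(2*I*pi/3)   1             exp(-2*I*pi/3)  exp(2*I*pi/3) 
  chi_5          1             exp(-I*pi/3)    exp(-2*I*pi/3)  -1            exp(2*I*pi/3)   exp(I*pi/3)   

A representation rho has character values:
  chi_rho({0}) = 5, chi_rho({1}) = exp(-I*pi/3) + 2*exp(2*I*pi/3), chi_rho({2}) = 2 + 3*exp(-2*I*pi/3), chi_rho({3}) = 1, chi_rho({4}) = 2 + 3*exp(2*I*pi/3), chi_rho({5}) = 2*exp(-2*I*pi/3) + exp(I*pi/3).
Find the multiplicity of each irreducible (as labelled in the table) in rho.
Multiplicities: chi_0: 1, chi_1: 0, chi_2: 2, chi_3: 1, chi_4: 0, chi_5: 1.

Details: Use <chi_rho, chi> = (1/|G|) sum_C |C| * chi_rho(C) * conj(chi(C)) with |G| = 6 for each irreducible chi in the table:
  <chi_rho, chi_0> = (1/6)[1*(5)*conj(1) + 1*(exp(-I*pi/3) + 2*exp(2*I*pi/3))*conj(1) + 1*(2 + 3*exp(-2*I*pi/3))*conj(1) + 1*(1)*conj(1) + 1*(2 + 3*exp(2*I*pi/3))*conj(1) + 1*(2*exp(-2*I*pi/3) + exp(I*pi/3))*conj(1)]
      = (1/6)[(5) + (exp(-I*pi/3) + 2*exp(2*I*pi/3)) + (2 + 3*exp(-2*I*pi/3)) + (1) + (2 + 3*exp(2*I*pi/3)) + (2*exp(-2*I*pi/3) + exp(I*pi/3))] = 6/6 = 1
  <chi_rho, chi_1> = (1/6)[1*(5)*conj(1) + 1*(exp(-I*pi/3) + 2*exp(2*I*pi/3))*conj(exp(I*pi/3)) + 1*(2 + 3*exp(-2*I*pi/3))*conj(exp(2*I*pi/3)) + 1*(1)*conj(-1) + 1*(2 + 3*exp(2*I*pi/3))*conj(exp(-2*I*pi/3)) + 1*(2*exp(-2*I*pi/3) + exp(I*pi/3))*conj(exp(-I*pi/3))]
      = (1/6)[(5) + (exp(-2*I*pi/3) + 2*exp(I*pi/3)) + (2*exp(-2*I*pi/3) + 3*exp(2*I*pi/3)) + (-1) + (3*exp(-2*I*pi/3) + 2*exp(2*I*pi/3)) + (2*exp(-I*pi/3) + exp(2*I*pi/3))] = 0/6 = 0
  <chi_rho, chi_2> = (1/6)[1*(5)*conj(1) + 1*(exp(-I*pi/3) + 2*exp(2*I*pi/3))*conj(exp(2*I*pi/3)) + 1*(2 + 3*exp(-2*I*pi/3))*conj(exp(-2*I*pi/3)) + 1*(1)*conj(1) + 1*(2 + 3*exp(2*I*pi/3))*conj(exp(2*I*pi/3)) + 1*(2*exp(-2*I*pi/3) + exp(I*pi/3))*conj(exp(-2*I*pi/3))]
      = (1/6)[(5) + (1) + (3 + 2*exp(2*I*pi/3)) + (1) + (3 + 2*exp(-2*I*pi/3)) + (1)] = 12/6 = 2
  <chi_rho, chi_3> = (1/6)[1*(5)*conj(1) + 1*(exp(-I*pi/3) + 2*exp(2*I*pi/3))*conj(-1) + 1*(2 + 3*exp(-2*I*pi/3))*conj(1) + 1*(1)*conj(-1) + 1*(2 + 3*exp(2*I*pi/3))*conj(1) + 1*(2*exp(-2*I*pi/3) + exp(I*pi/3))*conj(-1)]
      = (1/6)[(5) + (-2*exp(2*I*pi/3) - exp(-I*pi/3)) + (2 + 3*exp(-2*I*pi/3)) + (-1) + (2 + 3*exp(2*I*pi/3)) + (-exp(I*pi/3) - 2*exp(-2*I*pi/3))] = 6/6 = 1
  <chi_rho, chi_4> = (1/6)[1*(5)*conj(1) + 1*(exp(-I*pi/3) + 2*exp(2*I*pi/3))*conj(exp(-2*I*pi/3)) + 1*(2 + 3*exp(-2*I*pi/3))*conj(exp(2*I*pi/3)) + 1*(1)*conj(1) + 1*(2 + 3*exp(2*I*pi/3))*conj(exp(-2*I*pi/3)) + 1*(2*exp(-2*I*pi/3) + exp(I*pi/3))*conj(exp(2*I*pi/3))]
      = (1/6)[(5) + (2*exp(-2*I*pi/3) + exp(I*pi/3)) + (2*exp(-2*I*pi/3) + 3*exp(2*I*pi/3)) + (1) + (3*exp(-2*I*pi/3) + 2*exp(2*I*pi/3)) + (exp(-I*pi/3) + 2*exp(2*I*pi/3))] = 0/6 = 0
  <chi_rho, chi_5> = (1/6)[1*(5)*conj(1) + 1*(exp(-I*pi/3) + 2*exp(2*I*pi/3))*conj(exp(-I*pi/3)) + 1*(2 + 3*exp(-2*I*pi/3))*conj(exp(-2*I*pi/3)) + 1*(1)*conj(-1) + 1*(2 + 3*exp(2*I*pi/3))*conj(exp(2*I*pi/3)) + 1*(2*exp(-2*I*pi/3) + exp(I*pi/3))*conj(exp(I*pi/3))]
      = (1/6)[(5) + (-1) + (3 + 2*exp(2*I*pi/3)) + (-1) + (3 + 2*exp(-2*I*pi/3)) + (-1)] = 6/6 = 1
(Exp terms are combined using exp(i*s)*conj(exp(i*t)) = exp(i*(s-t)), and sums of them are collapsed using the identity that for every m > 1 the m distinct m-th roots of unity sum to 0, e.g. 1 + exp(2*I*pi/3) + exp(-2*I*pi/3) = 0.)
Dimension check: dim(rho) = sum (mult * dim) = 1*1 + 0*1 + 2*1 + 1*1 + 0*1 + 1*1 = 5 = chi_rho(e) = 5.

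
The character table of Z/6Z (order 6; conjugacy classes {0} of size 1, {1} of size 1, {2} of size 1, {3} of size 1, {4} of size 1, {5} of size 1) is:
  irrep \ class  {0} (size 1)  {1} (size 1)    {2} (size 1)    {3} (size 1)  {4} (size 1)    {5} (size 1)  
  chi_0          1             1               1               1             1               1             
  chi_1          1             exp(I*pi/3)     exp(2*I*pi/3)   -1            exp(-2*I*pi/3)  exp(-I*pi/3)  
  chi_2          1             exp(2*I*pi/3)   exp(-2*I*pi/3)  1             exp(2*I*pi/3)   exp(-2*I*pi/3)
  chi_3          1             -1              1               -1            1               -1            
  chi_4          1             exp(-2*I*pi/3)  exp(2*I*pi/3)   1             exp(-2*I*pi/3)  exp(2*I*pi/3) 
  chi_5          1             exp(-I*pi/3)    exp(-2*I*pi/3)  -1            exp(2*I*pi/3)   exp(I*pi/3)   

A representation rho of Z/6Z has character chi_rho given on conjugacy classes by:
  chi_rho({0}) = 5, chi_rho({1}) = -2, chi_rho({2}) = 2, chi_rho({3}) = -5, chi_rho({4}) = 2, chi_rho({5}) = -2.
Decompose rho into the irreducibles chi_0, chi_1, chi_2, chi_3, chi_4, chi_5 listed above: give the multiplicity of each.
Multiplicities: chi_0: 0, chi_1: 1, chi_2: 0, chi_3: 3, chi_4: 0, chi_5: 1.

Argument: Use <chi_rho, chi> = (1/|G|) sum_C |C| * chi_rho(C) * conj(chi(C)) with |G| = 6 for each irreducible chi in the table:
  <chi_rho, chi_0> = (1/6)[1*(5)*conj(1) + 1*(-2)*conj(1) + 1*(2)*conj(1) + 1*(-5)*conj(1) + 1*(2)*conj(1) + 1*(-2)*conj(1)]
      = (1/6)[(5) + (-2) + (2) + (-5) + (2) + (-2)] = 0/6 = 0
  <chi_rho, chi_1> = (1/6)[1*(5)*conj(1) + 1*(-2)*conj(exp(I*pi/3)) + 1*(2)*conj(exp(2*I*pi/3)) + 1*(-5)*conj(-1) + 1*(2)*conj(exp(-2*I*pi/3)) + 1*(-2)*conj(exp(-I*pi/3))]
      = (1/6)[(5) + (1 + exp(-2*I*pi/3) - 3*exp(-I*pi/3)) + (1 + 3*exp(-2*I*pi/3) + exp(2*I*pi/3)) + (5) + (1 + exp(-2*I*pi/3) + 3*exp(2*I*pi/3)) + (1 - 3*exp(I*pi/3) + exp(2*I*pi/3))] = 6/6 = 1
  <chi_rho, chi_2> = (1/6)[1*(5)*conj(1) + 1*(-2)*conj(exp(2*I*pi/3)) + 1*(2)*conj(exp(-2*I*pi/3)) + 1*(-5)*conj(1) + 1*(2)*conj(exp(2*I*pi/3)) + 1*(-2)*conj(exp(-2*I*pi/3))]
      = (1/6)[(5) + (-1 + exp(-I*pi/3) - 3*exp(-2*I*pi/3)) + (1 + exp(-2*I*pi/3) + 3*exp(2*I*pi/3)) + (-5) + (1 + 3*exp(-2*I*pi/3) + exp(2*I*pi/3)) + (-1 - 3*exp(2*I*pi/3) + exp(I*pi/3))] = 0/6 = 0
  <chi_rho, chi_3> = (1/6)[1*(5)*conj(1) + 1*(-2)*conj(-1) + 1*(2)*conj(1) + 1*(-5)*conj(-1) + 1*(2)*conj(1) + 1*(-2)*conj(-1)]
      = (1/6)[(5) + (2) + (2) + (5) + (2) + (2)] = 18/6 = 3
  <chi_rho, chi_4> = (1/6)[1*(5)*conj(1) + 1*(-2)*conj(exp(-2*I*pi/3)) + 1*(2)*conj(exp(2*I*pi/3)) + 1*(-5)*conj(1) + 1*(2)*conj(exp(-2*I*pi/3)) + 1*(-2)*conj(exp(2*I*pi/3))]
      = (1/6)[(5) + (-1 - 3*exp(2*I*pi/3) + exp(I*pi/3)) + (1 + 3*exp(-2*I*pi/3) + exp(2*I*pi/3)) + (-5) + (1 + exp(-2*I*pi/3) + 3*exp(2*I*pi/3)) + (-1 + exp(-I*pi/3) - 3*exp(-2*I*pi/3))] = 0/6 = 0
  <chi_rho, chi_5> = (1/6)[1*(5)*conj(1) + 1*(-2)*conj(exp(-I*pi/3)) + 1*(2)*conj(exp(-2*I*pi/3)) + 1*(-5)*conj(-1) + 1*(2)*conj(exp(2*I*pi/3)) + 1*(-2)*conj(exp(I*pi/3))]
      = (1/6)[(5) + (1 - 3*exp(I*pi/3) + exp(2*I*pi/3)) + (1 + exp(-2*I*pi/3) + 3*exp(2*I*pi/3)) + (5) + (1 + 3*exp(-2*I*pi/3) + exp(2*I*pi/3)) + (1 + exp(-2*I*pi/3) - 3*exp(-I*pi/3))] = 6/6 = 1
(Exp terms are combined using exp(i*s)*conj(exp(i*t)) = exp(i*(s-t)), and sums of them are collapsed using the identity that for every m > 1 the m distinct m-th roots of unity sum to 0, e.g. 1 + exp(2*I*pi/3) + exp(-2*I*pi/3) = 0.)
Dimension check: dim(rho) = sum (mult * dim) = 0*1 + 1*1 + 0*1 + 3*1 + 0*1 + 1*1 = 5 = chi_rho(e) = 5.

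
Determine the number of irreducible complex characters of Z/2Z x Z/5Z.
10

Derivation: The number of irreducible complex representations of a finite group equals its number of conjugacy classes. Z/2Z x Z/5Z is abelian of order 10, so every element is its own conjugacy class: 10 classes, so Z/2Z x Z/5Z (order 10) has exactly 10 irreducible complex representations.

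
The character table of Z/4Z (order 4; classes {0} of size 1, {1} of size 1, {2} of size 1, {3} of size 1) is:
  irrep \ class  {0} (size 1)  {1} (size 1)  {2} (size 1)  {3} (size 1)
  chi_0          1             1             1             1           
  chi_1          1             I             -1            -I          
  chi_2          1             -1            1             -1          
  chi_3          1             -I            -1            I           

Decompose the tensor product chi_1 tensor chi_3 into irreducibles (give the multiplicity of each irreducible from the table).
chi_1 tensor chi_3 = chi_0 (all other irreducibles have multiplicity 0).

Argument: The character of a tensor product is the pointwise product (chi_1 * chi_3)(C) = chi_1(C) * chi_3(C):
  {0}: (1)*(1), {1}: (I)*(-I), {2}: (-1)*(-1), {3}: (-I)*(I)
so (chi_1 * chi_3) takes values
  {0} -> 1, {1} -> 1, {2} -> 1, {3} -> 1.
Now take the inner product of this character with each irreducible chi from the table, <chi_1*chi_3, chi> = (1/4) sum_C |C| (chi_1*chi_3)(C) conj(chi(C)):
  <chi_1*chi_3, chi_0> = (1/4)[1*(1)*conj(1) + 1*(1)*conj(1) + 1*(1)*conj(1) + 1*(1)*conj(1)]
      = (1/4)[(1) + (1) + (1) + (1)] = 4/4 = 1
  <chi_1*chi_3, chi_1> = (1/4)[1*(1)*conj(1) + 1*(1)*conj(I) + 1*(1)*conj(-1) + 1*(1)*conj(-I)]
      = (1/4)[(1) + (-I) + (-1) + (I)] = 0/4 = 0
  <chi_1*chi_3, chi_2> = (1/4)[1*(1)*conj(1) + 1*(1)*conj(-1) + 1*(1)*conj(1) + 1*(1)*conj(-1)]
      = (1/4)[(1) + (-1) + (1) + (-1)] = 0/4 = 0
  <chi_1*chi_3, chi_3> = (1/4)[1*(1)*conj(1) + 1*(1)*conj(-I) + 1*(1)*conj(-1) + 1*(1)*conj(I)]
      = (1/4)[(1) + (I) + (-1) + (-I)] = 0/4 = 0
(Exp terms are combined using exp(i*s)*conj(exp(i*t)) = exp(i*(s-t)), and sums of them are collapsed using the identity that for every m > 1 the m distinct m-th roots of unity sum to 0, e.g. 1 + exp(2*I*pi/3) + exp(-2*I*pi/3) = 0.)
Hence the multiplicities are chi_0: 1. Dimension check: dim(chi_1)*dim(chi_3) = 1*1 = 1 and sum (mult * dim) = 1*1 = 1.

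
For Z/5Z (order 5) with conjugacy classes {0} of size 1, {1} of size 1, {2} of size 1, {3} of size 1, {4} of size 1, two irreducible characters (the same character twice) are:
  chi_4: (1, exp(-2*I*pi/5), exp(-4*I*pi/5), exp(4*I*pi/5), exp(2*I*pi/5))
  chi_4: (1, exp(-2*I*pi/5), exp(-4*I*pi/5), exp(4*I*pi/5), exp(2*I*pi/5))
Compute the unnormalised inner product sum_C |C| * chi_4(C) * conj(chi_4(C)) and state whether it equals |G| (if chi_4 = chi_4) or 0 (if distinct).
Sum = 5 = |G| = 5; so <chi_4, chi_4> = 1 (norm-1 confirms irreducibility).

Explanation: Compute term by term over conjugacy classes (|C| * chi_4(C) * conj(chi_4(C))):
  1*(1)*conj(1) + 1*(exp(-2*I*pi/5))*conj(exp(-2*I*pi/5)) + 1*(exp(-4*I*pi/5))*conj(exp(-4*I*pi/5)) + 1*(exp(4*I*pi/5))*conj(exp(4*I*pi/5)) + 1*(exp(2*I*pi/5))*conj(exp(2*I*pi/5))
  = (1) + (1) + (1) + (1) + (1)
  = 5.
(Exp terms are combined using exp(i*s)*conj(exp(i*t)) = exp(i*(s-t)), and sums of them are collapsed using the identity that for every m > 1 the m distinct m-th roots of unity sum to 0, e.g. 1 + exp(2*I*pi/3) + exp(-2*I*pi/3) = 0.)
Dividing by |G| = 5 gives 5/5 = 1, matching the row-orthogonality relation <chi_4, chi_4> = [chi_4 = chi_4].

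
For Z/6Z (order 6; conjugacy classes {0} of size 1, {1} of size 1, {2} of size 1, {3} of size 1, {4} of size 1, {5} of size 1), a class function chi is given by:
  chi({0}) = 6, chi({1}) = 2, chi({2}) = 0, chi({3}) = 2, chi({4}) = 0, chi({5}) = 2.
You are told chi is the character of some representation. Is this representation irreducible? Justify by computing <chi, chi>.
Not irreducible (reducible): <chi, chi> = 8 > 1.

Details: <chi, chi> = (1/|G|) sum_C |C| * |chi(C)|^2 = (1/6)[1*|6|^2 + 1*|2|^2 + 1*|0|^2 + 1*|2|^2 + 1*|0|^2 + 1*|2|^2]
  = (1/6)[(36) + (4) + (0) + (4) + (0) + (4)] = 48/6 = 8.
(Exp terms are combined using exp(i*s)*conj(exp(i*t)) = exp(i*(s-t)), and sums of them are collapsed using the identity that for every m > 1 the m distinct m-th roots of unity sum to 0, e.g. 1 + exp(2*I*pi/3) + exp(-2*I*pi/3) = 0.)
A character is irreducible iff <chi, chi> = 1, so this representation is reducible.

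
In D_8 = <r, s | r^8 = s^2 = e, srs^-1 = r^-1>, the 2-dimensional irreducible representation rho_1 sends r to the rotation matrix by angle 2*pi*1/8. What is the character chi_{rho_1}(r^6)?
chi_{rho_1}(r^6) = 2*cos(2*pi*1*6/8) = 0

Justification: rho_1(r^6) is rotation by angle 2*pi*1*6/8, whose trace is 2*cos(2*pi*1*6/8) = 0.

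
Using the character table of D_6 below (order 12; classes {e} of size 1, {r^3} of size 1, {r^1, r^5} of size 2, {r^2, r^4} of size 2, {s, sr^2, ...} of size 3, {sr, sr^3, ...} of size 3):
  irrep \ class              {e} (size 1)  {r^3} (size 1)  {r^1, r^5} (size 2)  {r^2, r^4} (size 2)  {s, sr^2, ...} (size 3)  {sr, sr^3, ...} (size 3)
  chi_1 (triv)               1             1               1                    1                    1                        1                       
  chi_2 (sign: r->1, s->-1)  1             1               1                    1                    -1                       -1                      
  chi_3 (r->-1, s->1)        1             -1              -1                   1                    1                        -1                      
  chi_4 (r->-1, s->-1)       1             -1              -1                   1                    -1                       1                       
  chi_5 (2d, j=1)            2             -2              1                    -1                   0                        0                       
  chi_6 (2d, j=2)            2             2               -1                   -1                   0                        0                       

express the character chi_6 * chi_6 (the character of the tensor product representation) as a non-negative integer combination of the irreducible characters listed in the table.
chi_6 tensor chi_6 = chi_1 + chi_2 + chi_6 (all other irreducibles have multiplicity 0).

Why: The character of a tensor product is the pointwise product (chi_6 * chi_6)(C) = chi_6(C) * chi_6(C):
  {e}: (2)*(2), {r^3}: (2)*(2), {r^1, r^5}: (-1)*(-1), {r^2, r^4}: (-1)*(-1), {s, sr^2, ...}: (0)*(0), {sr, sr^3, ...}: (0)*(0)
so (chi_6 * chi_6) takes values
  {e} -> 4, {r^3} -> 4, {r^1, r^5} -> 1, {r^2, r^4} -> 1, {s, sr^2, ...} -> 0, {sr, sr^3, ...} -> 0.
Now take the inner product of this character with each irreducible chi from the table, <chi_6*chi_6, chi> = (1/12) sum_C |C| (chi_6*chi_6)(C) conj(chi(C)):
  <chi_6*chi_6, chi_1> = (1/12)[1*(4)*conj(1) + 1*(4)*conj(1) + 2*(1)*conj(1) + 2*(1)*conj(1) + 3*(0)*conj(1) + 3*(0)*conj(1)]
      = (1/12)[(4) + (4) + (2) + (2) + (0) + (0)] = 12/12 = 1
  <chi_6*chi_6, chi_2> = (1/12)[1*(4)*conj(1) + 1*(4)*conj(1) + 2*(1)*conj(1) + 2*(1)*conj(1) + 3*(0)*conj(-1) + 3*(0)*conj(-1)]
      = (1/12)[(4) + (4) + (2) + (2) + (0) + (0)] = 12/12 = 1
  <chi_6*chi_6, chi_3> = (1/12)[1*(4)*conj(1) + 1*(4)*conj(-1) + 2*(1)*conj(-1) + 2*(1)*conj(1) + 3*(0)*conj(1) + 3*(0)*conj(-1)]
      = (1/12)[(4) + (-4) + (-2) + (2) + (0) + (0)] = 0/12 = 0
  <chi_6*chi_6, chi_4> = (1/12)[1*(4)*conj(1) + 1*(4)*conj(-1) + 2*(1)*conj(-1) + 2*(1)*conj(1) + 3*(0)*conj(-1) + 3*(0)*conj(1)]
      = (1/12)[(4) + (-4) + (-2) + (2) + (0) + (0)] = 0/12 = 0
  <chi_6*chi_6, chi_5> = (1/12)[1*(4)*conj(2) + 1*(4)*conj(-2) + 2*(1)*conj(1) + 2*(1)*conj(-1) + 3*(0)*conj(0) + 3*(0)*conj(0)]
      = (1/12)[(8) + (-8) + (2) + (-2) + (0) + (0)] = 0/12 = 0
  <chi_6*chi_6, chi_6> = (1/12)[1*(4)*conj(2) + 1*(4)*conj(2) + 2*(1)*conj(-1) + 2*(1)*conj(-1) + 3*(0)*conj(0) + 3*(0)*conj(0)]
      = (1/12)[(8) + (8) + (-2) + (-2) + (0) + (0)] = 12/12 = 1
Hence the multiplicities are chi_1: 1, chi_2: 1, chi_6: 1. Dimension check: dim(chi_6)*dim(chi_6) = 2*2 = 4 and sum (mult * dim) = 1*1 + 1*1 + 1*2 = 4.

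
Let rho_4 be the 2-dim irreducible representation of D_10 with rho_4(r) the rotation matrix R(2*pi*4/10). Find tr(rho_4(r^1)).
chi_{rho_4}(r^1) = 2*cos(2*pi*4*1/10) = -sqrt(5)/2 - 1/2

Proof sketch: rho_4(r^1) is rotation by angle 2*pi*4*1/10, whose trace is 2*cos(2*pi*4*1/10) = -sqrt(5)/2 - 1/2.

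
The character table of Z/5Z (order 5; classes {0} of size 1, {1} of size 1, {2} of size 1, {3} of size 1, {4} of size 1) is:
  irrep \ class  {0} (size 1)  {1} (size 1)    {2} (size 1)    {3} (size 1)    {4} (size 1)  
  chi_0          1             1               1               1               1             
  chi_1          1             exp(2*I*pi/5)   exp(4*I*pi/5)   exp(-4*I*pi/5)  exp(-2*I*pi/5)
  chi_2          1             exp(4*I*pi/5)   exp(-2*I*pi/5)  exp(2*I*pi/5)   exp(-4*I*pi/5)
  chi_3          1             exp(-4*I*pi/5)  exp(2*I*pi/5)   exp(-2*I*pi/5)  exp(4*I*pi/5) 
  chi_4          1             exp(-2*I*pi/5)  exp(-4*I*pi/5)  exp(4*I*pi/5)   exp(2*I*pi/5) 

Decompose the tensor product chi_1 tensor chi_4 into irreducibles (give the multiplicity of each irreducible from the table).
chi_1 tensor chi_4 = chi_0 (all other irreducibles have multiplicity 0).

Argument: The character of a tensor product is the pointwise product (chi_1 * chi_4)(C) = chi_1(C) * chi_4(C):
  {0}: (1)*(1), {1}: (exp(2*I*pi/5))*(exp(-2*I*pi/5)), {2}: (exp(4*I*pi/5))*(exp(-4*I*pi/5)), {3}: (exp(-4*I*pi/5))*(exp(4*I*pi/5)), {4}: (exp(-2*I*pi/5))*(exp(2*I*pi/5))
so (chi_1 * chi_4) takes values
  {0} -> 1, {1} -> 1, {2} -> 1, {3} -> 1, {4} -> 1.
Now take the inner product of this character with each irreducible chi from the table, <chi_1*chi_4, chi> = (1/5) sum_C |C| (chi_1*chi_4)(C) conj(chi(C)):
  <chi_1*chi_4, chi_0> = (1/5)[1*(1)*conj(1) + 1*(1)*conj(1) + 1*(1)*conj(1) + 1*(1)*conj(1) + 1*(1)*conj(1)]
      = (1/5)[(1) + (1) + (1) + (1) + (1)] = 5/5 = 1
  <chi_1*chi_4, chi_1> = (1/5)[1*(1)*conj(1) + 1*(1)*conj(exp(2*I*pi/5)) + 1*(1)*conj(exp(4*I*pi/5)) + 1*(1)*conj(exp(-4*I*pi/5)) + 1*(1)*conj(exp(-2*I*pi/5))]
      = (1/5)[(1) + (exp(-2*I*pi/5)) + (exp(-4*I*pi/5)) + (exp(4*I*pi/5)) + (exp(2*I*pi/5))] = 0/5 = 0
  <chi_1*chi_4, chi_2> = (1/5)[1*(1)*conj(1) + 1*(1)*conj(exp(4*I*pi/5)) + 1*(1)*conj(exp(-2*I*pi/5)) + 1*(1)*conj(exp(2*I*pi/5)) + 1*(1)*conj(exp(-4*I*pi/5))]
      = (1/5)[(1) + (exp(-4*I*pi/5)) + (exp(2*I*pi/5)) + (exp(-2*I*pi/5)) + (exp(4*I*pi/5))] = 0/5 = 0
  <chi_1*chi_4, chi_3> = (1/5)[1*(1)*conj(1) + 1*(1)*conj(exp(-4*I*pi/5)) + 1*(1)*conj(exp(2*I*pi/5)) + 1*(1)*conj(exp(-2*I*pi/5)) + 1*(1)*conj(exp(4*I*pi/5))]
      = (1/5)[(1) + (exp(4*I*pi/5)) + (exp(-2*I*pi/5)) + (exp(2*I*pi/5)) + (exp(-4*I*pi/5))] = 0/5 = 0
  <chi_1*chi_4, chi_4> = (1/5)[1*(1)*conj(1) + 1*(1)*conj(exp(-2*I*pi/5)) + 1*(1)*conj(exp(-4*I*pi/5)) + 1*(1)*conj(exp(4*I*pi/5)) + 1*(1)*conj(exp(2*I*pi/5))]
      = (1/5)[(1) + (exp(2*I*pi/5)) + (exp(4*I*pi/5)) + (exp(-4*I*pi/5)) + (exp(-2*I*pi/5))] = 0/5 = 0
(Exp terms are combined using exp(i*s)*conj(exp(i*t)) = exp(i*(s-t)), and sums of them are collapsed using the identity that for every m > 1 the m distinct m-th roots of unity sum to 0, e.g. 1 + exp(2*I*pi/3) + exp(-2*I*pi/3) = 0.)
Hence the multiplicities are chi_0: 1. Dimension check: dim(chi_1)*dim(chi_4) = 1*1 = 1 and sum (mult * dim) = 1*1 = 1.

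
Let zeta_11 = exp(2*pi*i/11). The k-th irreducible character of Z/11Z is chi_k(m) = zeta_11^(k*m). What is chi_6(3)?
chi_6(3) = zeta_11^18 = exp(-8*I*pi/11)

Why: chi_6(3) = zeta_11^(6*3) = zeta_11^18. Since zeta_11^11 = 1, this equals zeta_11^7 = exp(2*pi*i*7/11) = exp(-8*I*pi/11).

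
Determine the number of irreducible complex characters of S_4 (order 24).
5

Proof sketch: The number of irreducible complex representations of a finite group equals its number of conjugacy classes. Conjugacy classes in S_4 correspond to cycle types, i.e. partitions of 4; there are p(4) = 5 of them, so S_4 (order 24) has exactly 5 irreducible complex representations.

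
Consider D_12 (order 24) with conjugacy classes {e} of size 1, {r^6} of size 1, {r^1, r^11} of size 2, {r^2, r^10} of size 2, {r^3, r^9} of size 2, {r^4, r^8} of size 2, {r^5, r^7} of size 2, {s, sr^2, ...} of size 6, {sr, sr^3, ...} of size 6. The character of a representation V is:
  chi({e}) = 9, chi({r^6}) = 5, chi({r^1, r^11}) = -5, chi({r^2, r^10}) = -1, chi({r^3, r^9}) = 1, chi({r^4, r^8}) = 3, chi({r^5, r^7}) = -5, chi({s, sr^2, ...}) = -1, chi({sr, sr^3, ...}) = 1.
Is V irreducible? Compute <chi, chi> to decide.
Not irreducible (reducible): <chi, chi> = 10 > 1.

Argument: <chi, chi> = (1/|G|) sum_C |C| * |chi(C)|^2 = (1/24)[1*|9|^2 + 1*|5|^2 + 2*|-5|^2 + 2*|-1|^2 + 2*|1|^2 + 2*|3|^2 + 2*|-5|^2 + 6*|-1|^2 + 6*|1|^2]
  = (1/24)[(81) + (25) + (50) + (2) + (2) + (18) + (50) + (6) + (6)] = 240/24 = 10.
A character is irreducible iff <chi, chi> = 1, so this representation is reducible.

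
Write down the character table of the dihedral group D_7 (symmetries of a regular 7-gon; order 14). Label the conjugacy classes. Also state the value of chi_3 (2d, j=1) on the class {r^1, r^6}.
Conjugacy classes: {e} of size 1, {r^1, r^6} of size 2, {r^2, r^5} of size 2, {r^3, r^4} of size 2, {s, sr, ..., sr^6} of size 7.
Character table:
  irrep \ class              {e} (size 1)  {r^1, r^6} (size 2)  {r^2, r^5} (size 2)  {r^3, r^4} (size 2)  {s, sr, ..., sr^6} (size 7)
  chi_1 (triv)               1             1                    1                    1                    1                          
  chi_2 (sign: r->1, s->-1)  1             1                    1                    1                    -1                         
  chi_3 (2d, j=1)            2             2*cos(2*pi/7)        -2*cos(3*pi/7)       -2*cos(pi/7)         0                          
  chi_4 (2d, j=2)            2             -2*cos(3*pi/7)       -2*cos(pi/7)         2*cos(2*pi/7)        0                          
  chi_5 (2d, j=3)            2             -2*cos(pi/7)         2*cos(2*pi/7)        -2*cos(3*pi/7)       0                          

Spot check: chi_3 (2d, j=1) on {r^1, r^6} = 2*cos(2*pi/7).

Reasoning: D_7 has order 2*7 = 14 with 5 conjugacy classes, hence 5 irreducibles. Sum of squared dims 1 + 1 + 4 + 4 + 4 = 14 = |G|. Linear characters come from the abelianisation; the 2-dimensional irreps have character r^k -> 2*cos(2*pi*j*k/7), reflections -> 0.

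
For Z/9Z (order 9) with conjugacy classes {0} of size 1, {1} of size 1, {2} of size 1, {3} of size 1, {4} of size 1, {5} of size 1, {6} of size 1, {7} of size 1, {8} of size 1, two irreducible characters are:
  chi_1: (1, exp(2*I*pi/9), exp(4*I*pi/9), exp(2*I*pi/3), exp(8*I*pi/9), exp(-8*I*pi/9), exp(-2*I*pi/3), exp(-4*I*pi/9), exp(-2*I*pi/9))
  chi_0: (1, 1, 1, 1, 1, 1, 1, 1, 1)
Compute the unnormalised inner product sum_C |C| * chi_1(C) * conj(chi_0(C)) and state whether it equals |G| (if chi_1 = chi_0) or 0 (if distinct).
Sum = 0; so <chi_1, chi_0> = 0 (distinct irreducibles are orthogonal).

Compute term by term over conjugacy classes (|C| * chi_1(C) * conj(chi_0(C))):
  1*(1)*conj(1) + 1*(exp(2*I*pi/9))*conj(1) + 1*(exp(4*I*pi/9))*conj(1) + 1*(exp(2*I*pi/3))*conj(1) + 1*(exp(8*I*pi/9))*conj(1) + 1*(exp(-8*I*pi/9))*conj(1) + 1*(exp(-2*I*pi/3))*conj(1) + 1*(exp(-4*I*pi/9))*conj(1) + 1*(exp(-2*I*pi/9))*conj(1)
  = (1) + (exp(2*I*pi/9)) + (exp(4*I*pi/9)) + (exp(2*I*pi/3)) + (exp(8*I*pi/9)) + (exp(-8*I*pi/9)) + (exp(-2*I*pi/3)) + (exp(-4*I*pi/9)) + (exp(-2*I*pi/9))
  = 0.
(Exp terms are combined using exp(i*s)*conj(exp(i*t)) = exp(i*(s-t)), and sums of them are collapsed using the identity that for every m > 1 the m distinct m-th roots of unity sum to 0, e.g. 1 + exp(2*I*pi/3) + exp(-2*I*pi/3) = 0.)
Dividing by |G| = 9 gives 0/9 = 0, matching the row-orthogonality relation <chi_1, chi_0> = [chi_1 = chi_0].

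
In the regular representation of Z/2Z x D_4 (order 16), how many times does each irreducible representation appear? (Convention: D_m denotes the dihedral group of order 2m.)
Each irreducible V_i of dimension d_i appears with multiplicity d_i, i.e. rho_reg = (direct sum over all irreducibles V_i) d_i V_i. The irreducible dimensions for Z/2Z x D_4 are 1, 1, 1, 1, 1, 1, 1, 1, 2, 2: 8 irreducibles of dimension 1, each with multiplicity 1; 2 irreducibles of dimension 2, each with multiplicity 2. Total dimension 8*1*1 + 2*2*2 = 16 = |G|.

Proof sketch: General theorem: in the regular representation of a finite group G, each irreducible appears with multiplicity equal to its dimension. Check: dim(rho_reg) = sum d_i^2 = 1 + 1 + 1 + 1 + 1 + 1 + 1 + 1 + 4 + 4 = 16 = |G|.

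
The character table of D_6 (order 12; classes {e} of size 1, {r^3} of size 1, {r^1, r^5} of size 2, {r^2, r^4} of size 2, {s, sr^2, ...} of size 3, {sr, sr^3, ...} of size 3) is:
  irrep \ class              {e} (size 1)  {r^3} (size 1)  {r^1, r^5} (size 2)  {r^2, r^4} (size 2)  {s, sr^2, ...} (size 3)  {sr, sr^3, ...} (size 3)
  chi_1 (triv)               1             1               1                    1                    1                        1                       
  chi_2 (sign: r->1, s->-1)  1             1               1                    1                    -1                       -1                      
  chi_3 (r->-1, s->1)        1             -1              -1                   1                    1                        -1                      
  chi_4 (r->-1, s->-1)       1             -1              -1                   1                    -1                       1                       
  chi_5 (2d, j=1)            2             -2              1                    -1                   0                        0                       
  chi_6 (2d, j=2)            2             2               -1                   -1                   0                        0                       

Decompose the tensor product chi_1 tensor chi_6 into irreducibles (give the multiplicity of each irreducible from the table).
chi_1 tensor chi_6 = chi_6 (all other irreducibles have multiplicity 0).

Justification: The character of a tensor product is the pointwise product (chi_1 * chi_6)(C) = chi_1(C) * chi_6(C):
  {e}: (1)*(2), {r^3}: (1)*(2), {r^1, r^5}: (1)*(-1), {r^2, r^4}: (1)*(-1), {s, sr^2, ...}: (1)*(0), {sr, sr^3, ...}: (1)*(0)
so (chi_1 * chi_6) takes values
  {e} -> 2, {r^3} -> 2, {r^1, r^5} -> -1, {r^2, r^4} -> -1, {s, sr^2, ...} -> 0, {sr, sr^3, ...} -> 0.
Now take the inner product of this character with each irreducible chi from the table, <chi_1*chi_6, chi> = (1/12) sum_C |C| (chi_1*chi_6)(C) conj(chi(C)):
  <chi_1*chi_6, chi_1> = (1/12)[1*(2)*conj(1) + 1*(2)*conj(1) + 2*(-1)*conj(1) + 2*(-1)*conj(1) + 3*(0)*conj(1) + 3*(0)*conj(1)]
      = (1/12)[(2) + (2) + (-2) + (-2) + (0) + (0)] = 0/12 = 0
  <chi_1*chi_6, chi_2> = (1/12)[1*(2)*conj(1) + 1*(2)*conj(1) + 2*(-1)*conj(1) + 2*(-1)*conj(1) + 3*(0)*conj(-1) + 3*(0)*conj(-1)]
      = (1/12)[(2) + (2) + (-2) + (-2) + (0) + (0)] = 0/12 = 0
  <chi_1*chi_6, chi_3> = (1/12)[1*(2)*conj(1) + 1*(2)*conj(-1) + 2*(-1)*conj(-1) + 2*(-1)*conj(1) + 3*(0)*conj(1) + 3*(0)*conj(-1)]
      = (1/12)[(2) + (-2) + (2) + (-2) + (0) + (0)] = 0/12 = 0
  <chi_1*chi_6, chi_4> = (1/12)[1*(2)*conj(1) + 1*(2)*conj(-1) + 2*(-1)*conj(-1) + 2*(-1)*conj(1) + 3*(0)*conj(-1) + 3*(0)*conj(1)]
      = (1/12)[(2) + (-2) + (2) + (-2) + (0) + (0)] = 0/12 = 0
  <chi_1*chi_6, chi_5> = (1/12)[1*(2)*conj(2) + 1*(2)*conj(-2) + 2*(-1)*conj(1) + 2*(-1)*conj(-1) + 3*(0)*conj(0) + 3*(0)*conj(0)]
      = (1/12)[(4) + (-4) + (-2) + (2) + (0) + (0)] = 0/12 = 0
  <chi_1*chi_6, chi_6> = (1/12)[1*(2)*conj(2) + 1*(2)*conj(2) + 2*(-1)*conj(-1) + 2*(-1)*conj(-1) + 3*(0)*conj(0) + 3*(0)*conj(0)]
      = (1/12)[(4) + (4) + (2) + (2) + (0) + (0)] = 12/12 = 1
Hence the multiplicities are chi_6: 1. Dimension check: dim(chi_1)*dim(chi_6) = 1*2 = 2 and sum (mult * dim) = 1*2 = 2.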